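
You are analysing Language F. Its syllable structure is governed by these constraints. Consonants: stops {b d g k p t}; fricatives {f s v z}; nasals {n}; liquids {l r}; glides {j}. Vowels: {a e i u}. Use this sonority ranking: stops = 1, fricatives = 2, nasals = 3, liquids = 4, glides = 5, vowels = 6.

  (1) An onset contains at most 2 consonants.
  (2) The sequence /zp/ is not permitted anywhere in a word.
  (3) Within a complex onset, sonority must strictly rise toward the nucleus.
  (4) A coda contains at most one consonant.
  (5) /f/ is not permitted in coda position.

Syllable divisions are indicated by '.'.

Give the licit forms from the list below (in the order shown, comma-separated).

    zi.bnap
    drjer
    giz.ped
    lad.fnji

zi.bnap — σ1 onset /z/, coda /∅/ ok; σ2 onset /bn/ (1→3 rises), coda /p/ ok → licit
drjer — violates constraint 1: syllable 1 onset /drj/ has 3 consonants (> 2) → illicit
giz.ped — violates constraint 2: contains banned sequence /zp/ → illicit
lad.fnji — violates constraint 1: syllable 2 onset /fnj/ has 3 consonants (> 2) → illicit

zi.bnap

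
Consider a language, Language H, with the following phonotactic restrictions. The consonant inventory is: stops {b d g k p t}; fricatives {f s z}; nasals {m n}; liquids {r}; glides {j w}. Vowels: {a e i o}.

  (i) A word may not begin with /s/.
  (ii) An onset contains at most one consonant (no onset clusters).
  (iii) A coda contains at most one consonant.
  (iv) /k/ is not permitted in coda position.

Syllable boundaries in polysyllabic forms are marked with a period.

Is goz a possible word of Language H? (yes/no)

goz — σ1 onset /g/, coda /z/ ok → licit

yes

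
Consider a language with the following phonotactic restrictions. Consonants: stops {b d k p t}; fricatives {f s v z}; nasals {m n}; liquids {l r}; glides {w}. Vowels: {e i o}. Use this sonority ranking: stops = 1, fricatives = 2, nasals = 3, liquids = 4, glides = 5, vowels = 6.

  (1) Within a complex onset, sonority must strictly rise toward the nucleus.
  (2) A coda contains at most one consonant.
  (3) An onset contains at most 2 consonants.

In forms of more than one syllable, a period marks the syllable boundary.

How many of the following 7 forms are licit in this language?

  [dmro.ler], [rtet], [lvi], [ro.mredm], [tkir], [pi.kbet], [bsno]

0

[dmro.ler] — violates constraint 3: syllable 1 onset /dmr/ has 3 consonants (> 2) → illicit
[rtet] — violates constraint 1: syllable 1 onset /rt/: /r/ (liquid, 4) → /t/ (stop, 1) does not rise → illicit
[lvi] — violates constraint 1: syllable 1 onset /lv/: /l/ (liquid, 4) → /v/ (fricative, 2) does not rise → illicit
[ro.mredm] — violates constraint 2: syllable 2 coda /dm/ has 2 consonants (> 1) → illicit
[tkir] — violates constraint 1: syllable 1 onset /tk/: /t/ (stop, 1) → /k/ (stop, 1) does not rise → illicit
[pi.kbet] — violates constraint 1: syllable 2 onset /kb/: /k/ (stop, 1) → /b/ (stop, 1) does not rise → illicit
[bsno] — violates constraint 3: syllable 1 onset /bsn/ has 3 consonants (> 2) → illicit
No form is licit → 0.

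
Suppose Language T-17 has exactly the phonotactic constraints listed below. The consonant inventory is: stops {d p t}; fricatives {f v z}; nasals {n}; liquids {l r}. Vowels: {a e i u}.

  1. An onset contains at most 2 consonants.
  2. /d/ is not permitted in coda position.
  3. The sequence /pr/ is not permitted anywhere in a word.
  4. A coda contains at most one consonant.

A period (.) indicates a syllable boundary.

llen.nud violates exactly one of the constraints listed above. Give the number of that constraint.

2

llen.nud: syllable 2 coda contains /d/.
This is a violation of constraint 2: "/d/ is not permitted in coda position."
The remaining constraints (1, 3, 4) are satisfied.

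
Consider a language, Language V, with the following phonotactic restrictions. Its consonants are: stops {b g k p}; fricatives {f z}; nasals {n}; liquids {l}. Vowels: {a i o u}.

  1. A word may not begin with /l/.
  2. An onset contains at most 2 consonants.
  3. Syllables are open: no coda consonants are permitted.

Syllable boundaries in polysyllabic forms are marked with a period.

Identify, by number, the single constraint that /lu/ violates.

/lu/: word begins with /l/.
This is a violation of constraint 1: "A word may not begin with /l/."
The remaining constraints (2, 3) are satisfied.

1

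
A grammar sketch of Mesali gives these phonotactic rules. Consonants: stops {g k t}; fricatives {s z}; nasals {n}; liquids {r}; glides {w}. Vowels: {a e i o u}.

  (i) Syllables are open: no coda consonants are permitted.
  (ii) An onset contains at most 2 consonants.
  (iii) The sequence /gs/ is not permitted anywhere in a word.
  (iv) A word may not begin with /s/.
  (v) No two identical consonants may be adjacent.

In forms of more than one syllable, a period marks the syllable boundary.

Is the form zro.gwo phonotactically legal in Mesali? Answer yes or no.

zro.gwo — σ1 onset /zr/ (2C), coda /∅/ ok; σ2 onset /gw/ (2C), coda /∅/ ok → phonotactically legal

yes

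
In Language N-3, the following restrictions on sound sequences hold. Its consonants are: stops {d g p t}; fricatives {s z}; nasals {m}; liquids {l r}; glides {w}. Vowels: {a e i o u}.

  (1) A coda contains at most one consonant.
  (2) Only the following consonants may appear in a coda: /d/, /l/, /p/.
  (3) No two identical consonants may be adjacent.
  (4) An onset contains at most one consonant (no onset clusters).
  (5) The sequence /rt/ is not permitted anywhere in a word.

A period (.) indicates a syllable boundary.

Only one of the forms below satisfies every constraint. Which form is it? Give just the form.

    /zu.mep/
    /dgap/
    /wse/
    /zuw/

/zu.mep/

/zu.mep/ — σ1 onset /z/, coda /∅/ ok; σ2 onset /m/, coda /p/ ok → well-formed
/dgap/ — violates constraint 4: syllable 1 onset /dg/ has 2 consonants (> 1) → ill-formed
/wse/ — violates constraint 4: syllable 1 onset /ws/ has 2 consonants (> 1) → ill-formed
/zuw/ — violates constraint 2: syllable 1 coda contains /w/, which is not a licensed coda consonant → ill-formed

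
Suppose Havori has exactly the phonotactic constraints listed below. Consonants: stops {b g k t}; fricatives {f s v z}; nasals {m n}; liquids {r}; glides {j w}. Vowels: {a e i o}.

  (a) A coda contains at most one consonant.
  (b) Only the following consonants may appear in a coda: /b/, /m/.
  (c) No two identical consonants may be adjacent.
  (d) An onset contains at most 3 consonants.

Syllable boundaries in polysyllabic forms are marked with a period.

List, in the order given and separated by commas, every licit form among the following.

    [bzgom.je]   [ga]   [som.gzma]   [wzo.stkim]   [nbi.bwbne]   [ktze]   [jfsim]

[bzgom.je] — σ1 onset /bzg/ (3C), coda /m/ ok; σ2 onset /j/, coda /∅/ ok → licit
[ga] — σ1 onset /g/, coda /∅/ ok → licit
[som.gzma] — σ1 onset /s/, coda /m/ ok; σ2 onset /gzm/ (3C), coda /∅/ ok → licit
[wzo.stkim] — σ1 onset /wz/ (2C), coda /∅/ ok; σ2 onset /stk/ (3C), coda /m/ ok → licit
[nbi.bwbne] — violates constraint (d): syllable 2 onset /bwbn/ has 4 consonants (> 3) → illicit
[ktze] — σ1 onset /ktz/ (3C), coda /∅/ ok → licit
[jfsim] — σ1 onset /jfs/ (3C), coda /m/ ok → licit

[bzgom.je], [ga], [som.gzma], [wzo.stkim], [ktze], [jfsim]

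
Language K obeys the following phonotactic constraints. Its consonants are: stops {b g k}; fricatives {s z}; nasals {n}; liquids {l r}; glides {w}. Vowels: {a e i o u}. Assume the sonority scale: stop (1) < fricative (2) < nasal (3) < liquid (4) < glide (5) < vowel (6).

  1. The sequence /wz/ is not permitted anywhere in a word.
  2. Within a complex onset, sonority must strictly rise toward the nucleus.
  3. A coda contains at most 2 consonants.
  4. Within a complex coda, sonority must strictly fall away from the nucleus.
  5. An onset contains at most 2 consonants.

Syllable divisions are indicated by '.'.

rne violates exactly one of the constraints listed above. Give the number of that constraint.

rne: syllable 1 onset /rn/: /r/ (liquid, 4) → /n/ (nasal, 3) does not rise.
This is a violation of constraint 2: "Within a complex onset, sonority must strictly rise toward the nucleus."
The remaining constraints (1, 3, 4, 5) are satisfied.

2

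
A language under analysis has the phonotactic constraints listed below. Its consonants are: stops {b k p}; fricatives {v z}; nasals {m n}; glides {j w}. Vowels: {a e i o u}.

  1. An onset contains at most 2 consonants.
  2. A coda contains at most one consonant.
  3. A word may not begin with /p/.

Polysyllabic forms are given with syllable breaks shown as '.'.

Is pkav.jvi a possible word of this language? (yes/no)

no

pkav.jvi — violates constraint 3: word begins with /p/ → illicit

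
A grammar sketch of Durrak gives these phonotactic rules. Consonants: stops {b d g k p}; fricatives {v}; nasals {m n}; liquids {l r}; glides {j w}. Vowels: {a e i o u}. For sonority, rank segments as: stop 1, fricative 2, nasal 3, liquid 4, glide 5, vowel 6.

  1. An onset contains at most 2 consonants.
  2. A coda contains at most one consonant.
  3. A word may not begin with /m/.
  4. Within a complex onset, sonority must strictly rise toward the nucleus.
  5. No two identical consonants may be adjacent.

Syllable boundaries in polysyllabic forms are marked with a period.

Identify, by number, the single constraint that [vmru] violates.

1

[vmru]: syllable 1 onset /vmr/ has 3 consonants (> 2).
This is a violation of constraint 1: "An onset contains at most 2 consonants."
The remaining constraints (2, 3, 4, 5) are satisfied.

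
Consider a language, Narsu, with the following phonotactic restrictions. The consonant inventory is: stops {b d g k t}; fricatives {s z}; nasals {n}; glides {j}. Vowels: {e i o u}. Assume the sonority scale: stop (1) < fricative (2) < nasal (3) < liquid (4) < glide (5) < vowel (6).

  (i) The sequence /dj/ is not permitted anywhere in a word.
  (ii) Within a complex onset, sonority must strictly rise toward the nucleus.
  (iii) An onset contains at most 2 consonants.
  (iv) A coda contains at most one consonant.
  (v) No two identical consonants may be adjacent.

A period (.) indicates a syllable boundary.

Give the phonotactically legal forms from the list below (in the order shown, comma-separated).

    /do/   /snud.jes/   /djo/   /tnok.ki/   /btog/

/do/

/do/ — σ1 onset /d/, coda /∅/ ok → phonotactically legal
/snud.jes/ — violates constraint (i): contains banned sequence /dj/ → phonotactically illegal
/djo/ — violates constraint (i): contains banned sequence /dj/ → phonotactically illegal
/tnok.ki/ — violates constraint (v): adjacent identical consonants /kk/ → phonotactically illegal
/btog/ — violates constraint (ii): syllable 1 onset /bt/: /b/ (stop, 1) → /t/ (stop, 1) does not rise → phonotactically illegal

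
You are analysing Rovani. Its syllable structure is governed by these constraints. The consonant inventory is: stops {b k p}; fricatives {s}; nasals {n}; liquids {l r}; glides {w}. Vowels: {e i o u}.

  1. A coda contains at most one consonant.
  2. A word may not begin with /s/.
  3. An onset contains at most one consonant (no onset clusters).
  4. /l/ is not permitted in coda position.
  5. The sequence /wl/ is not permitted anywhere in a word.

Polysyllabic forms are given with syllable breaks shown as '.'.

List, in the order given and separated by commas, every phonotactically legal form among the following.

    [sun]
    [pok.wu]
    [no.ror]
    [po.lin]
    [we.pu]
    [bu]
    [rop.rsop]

[pok.wu], [no.ror], [po.lin], [we.pu], [bu]

[sun] — violates constraint 2: word begins with /s/ → phonotactically illegal
[pok.wu] — σ1 onset /p/, coda /k/ ok; σ2 onset /w/, coda /∅/ ok → phonotactically legal
[no.ror] — σ1 onset /n/, coda /∅/ ok; σ2 onset /r/, coda /r/ ok → phonotactically legal
[po.lin] — σ1 onset /p/, coda /∅/ ok; σ2 onset /l/, coda /n/ ok → phonotactically legal
[we.pu] — σ1 onset /w/, coda /∅/ ok; σ2 onset /p/, coda /∅/ ok → phonotactically legal
[bu] — σ1 onset /b/, coda /∅/ ok → phonotactically legal
[rop.rsop] — violates constraint 3: syllable 2 onset /rs/ has 2 consonants (> 1) → phonotactically illegal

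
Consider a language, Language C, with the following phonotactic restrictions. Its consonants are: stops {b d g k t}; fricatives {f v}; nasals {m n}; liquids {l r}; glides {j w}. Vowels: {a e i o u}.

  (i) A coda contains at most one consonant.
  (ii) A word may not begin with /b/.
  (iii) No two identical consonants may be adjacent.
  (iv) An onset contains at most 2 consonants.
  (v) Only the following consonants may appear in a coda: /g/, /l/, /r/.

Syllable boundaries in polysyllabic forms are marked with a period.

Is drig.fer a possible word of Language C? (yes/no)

drig.fer — σ1 onset /dr/ (2C), coda /g/ ok; σ2 onset /f/, coda /r/ ok → phonotactically legal

yes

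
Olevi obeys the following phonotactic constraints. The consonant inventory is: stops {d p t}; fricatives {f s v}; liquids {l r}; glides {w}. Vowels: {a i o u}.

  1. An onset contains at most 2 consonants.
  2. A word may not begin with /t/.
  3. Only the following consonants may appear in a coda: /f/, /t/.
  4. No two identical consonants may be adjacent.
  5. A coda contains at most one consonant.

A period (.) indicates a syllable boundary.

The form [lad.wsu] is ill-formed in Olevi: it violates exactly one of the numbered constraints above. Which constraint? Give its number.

[lad.wsu]: syllable 1 coda contains /d/, which is not a licensed coda consonant.
This is a violation of constraint 3: "Only the following consonants may appear in a coda: /f/, /t/."
The remaining constraints (1, 2, 4, 5) are satisfied.

3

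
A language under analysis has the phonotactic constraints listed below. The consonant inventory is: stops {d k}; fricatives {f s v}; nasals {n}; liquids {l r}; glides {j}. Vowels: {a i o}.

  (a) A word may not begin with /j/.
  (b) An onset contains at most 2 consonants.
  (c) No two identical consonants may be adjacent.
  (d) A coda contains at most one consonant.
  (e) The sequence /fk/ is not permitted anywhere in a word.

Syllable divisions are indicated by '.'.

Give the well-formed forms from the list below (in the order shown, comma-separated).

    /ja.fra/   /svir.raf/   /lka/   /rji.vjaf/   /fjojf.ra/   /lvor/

/lka/, /rji.vjaf/, /lvor/

/ja.fra/ — violates constraint (a): word begins with /j/ → ill-formed
/svir.raf/ — violates constraint (c): adjacent identical consonants /rr/ → ill-formed
/lka/ — σ1 onset /lk/ (2C), coda /∅/ ok → well-formed
/rji.vjaf/ — σ1 onset /rj/ (2C), coda /∅/ ok; σ2 onset /vj/ (2C), coda /f/ ok → well-formed
/fjojf.ra/ — violates constraint (d): syllable 1 coda /jf/ has 2 consonants (> 1) → ill-formed
/lvor/ — σ1 onset /lv/ (2C), coda /r/ ok → well-formed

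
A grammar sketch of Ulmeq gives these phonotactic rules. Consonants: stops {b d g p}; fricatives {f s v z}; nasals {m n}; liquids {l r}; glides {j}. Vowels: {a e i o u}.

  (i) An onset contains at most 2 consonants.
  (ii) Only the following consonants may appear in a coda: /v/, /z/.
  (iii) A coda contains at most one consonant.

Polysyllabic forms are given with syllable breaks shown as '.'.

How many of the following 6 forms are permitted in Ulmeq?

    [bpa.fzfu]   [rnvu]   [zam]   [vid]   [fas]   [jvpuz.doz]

[bpa.fzfu] — violates constraint (i): syllable 2 onset /fzf/ has 3 consonants (> 2) → not permitted
[rnvu] — violates constraint (i): syllable 1 onset /rnv/ has 3 consonants (> 2) → not permitted
[zam] — violates constraint (ii): syllable 1 coda contains /m/, which is not a licensed coda consonant → not permitted
[vid] — violates constraint (ii): syllable 1 coda contains /d/, which is not a licensed coda consonant → not permitted
[fas] — violates constraint (ii): syllable 1 coda contains /s/, which is not a licensed coda consonant → not permitted
[jvpuz.doz] — violates constraint (i): syllable 1 onset /jvp/ has 3 consonants (> 2) → not permitted
No form is permitted → 0.

0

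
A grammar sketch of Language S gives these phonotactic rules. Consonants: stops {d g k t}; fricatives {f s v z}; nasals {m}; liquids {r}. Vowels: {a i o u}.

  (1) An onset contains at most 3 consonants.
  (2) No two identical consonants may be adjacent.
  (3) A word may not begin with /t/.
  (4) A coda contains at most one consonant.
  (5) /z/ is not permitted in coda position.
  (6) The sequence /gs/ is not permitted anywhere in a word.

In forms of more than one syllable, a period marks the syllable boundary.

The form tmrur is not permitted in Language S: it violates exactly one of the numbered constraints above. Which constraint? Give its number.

3

tmrur: word begins with /t/.
This is a violation of constraint 3: "A word may not begin with /t/."
The remaining constraints (1, 2, 4, 5, 6) are satisfied.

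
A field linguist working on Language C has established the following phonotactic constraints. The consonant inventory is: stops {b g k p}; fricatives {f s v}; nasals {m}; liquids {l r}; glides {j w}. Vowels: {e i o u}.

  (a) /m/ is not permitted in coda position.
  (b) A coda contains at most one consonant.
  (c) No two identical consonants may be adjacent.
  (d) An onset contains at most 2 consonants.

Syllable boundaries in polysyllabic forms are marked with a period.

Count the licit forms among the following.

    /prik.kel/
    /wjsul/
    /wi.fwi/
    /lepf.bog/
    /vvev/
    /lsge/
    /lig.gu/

1

/prik.kel/ — violates constraint (c): adjacent identical consonants /kk/ → illicit
/wjsul/ — violates constraint (d): syllable 1 onset /wjs/ has 3 consonants (> 2) → illicit
/wi.fwi/ — σ1 onset /w/, coda /∅/ ok; σ2 onset /fw/ (2C), coda /∅/ ok → licit
/lepf.bog/ — violates constraint (b): syllable 1 coda /pf/ has 2 consonants (> 1) → illicit
/vvev/ — violates constraint (c): adjacent identical consonants /vv/ → illicit
/lsge/ — violates constraint (d): syllable 1 onset /lsg/ has 3 consonants (> 2) → illicit
/lig.gu/ — violates constraint (c): adjacent identical consonants /gg/ → illicit
Licit: /wi.fwi/ → 1.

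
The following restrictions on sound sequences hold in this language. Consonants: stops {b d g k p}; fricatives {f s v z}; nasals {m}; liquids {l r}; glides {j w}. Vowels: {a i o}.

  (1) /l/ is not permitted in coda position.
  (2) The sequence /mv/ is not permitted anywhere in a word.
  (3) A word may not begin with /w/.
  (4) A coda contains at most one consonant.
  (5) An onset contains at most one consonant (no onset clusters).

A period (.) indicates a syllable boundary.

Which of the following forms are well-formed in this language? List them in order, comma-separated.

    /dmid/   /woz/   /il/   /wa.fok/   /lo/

/dmid/ — violates constraint 5: syllable 1 onset /dm/ has 2 consonants (> 1) → ill-formed
/woz/ — violates constraint 3: word begins with /w/ → ill-formed
/il/ — violates constraint 1: syllable 1 coda contains /l/ → ill-formed
/wa.fok/ — violates constraint 3: word begins with /w/ → ill-formed
/lo/ — σ1 onset /l/, coda /∅/ ok → well-formed

/lo/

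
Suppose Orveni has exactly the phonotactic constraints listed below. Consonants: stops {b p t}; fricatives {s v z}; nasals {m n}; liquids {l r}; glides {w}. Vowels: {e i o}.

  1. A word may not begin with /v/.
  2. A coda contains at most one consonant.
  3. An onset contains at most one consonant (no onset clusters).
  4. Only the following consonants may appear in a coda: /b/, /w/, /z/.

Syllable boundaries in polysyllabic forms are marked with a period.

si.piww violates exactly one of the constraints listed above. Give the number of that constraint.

2

si.piww: syllable 2 coda /ww/ has 2 consonants (> 1).
This is a violation of constraint 2: "A coda contains at most one consonant."
The remaining constraints (1, 3, 4) are satisfied.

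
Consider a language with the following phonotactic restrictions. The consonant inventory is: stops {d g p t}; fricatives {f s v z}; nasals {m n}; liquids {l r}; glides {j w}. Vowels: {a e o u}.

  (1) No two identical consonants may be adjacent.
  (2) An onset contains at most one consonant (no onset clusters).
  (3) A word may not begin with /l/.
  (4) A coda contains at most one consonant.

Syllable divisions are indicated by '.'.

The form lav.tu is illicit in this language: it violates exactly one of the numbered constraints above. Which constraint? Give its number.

3

lav.tu: word begins with /l/.
This is a violation of constraint 3: "A word may not begin with /l/."
The remaining constraints (1, 2, 4) are satisfied.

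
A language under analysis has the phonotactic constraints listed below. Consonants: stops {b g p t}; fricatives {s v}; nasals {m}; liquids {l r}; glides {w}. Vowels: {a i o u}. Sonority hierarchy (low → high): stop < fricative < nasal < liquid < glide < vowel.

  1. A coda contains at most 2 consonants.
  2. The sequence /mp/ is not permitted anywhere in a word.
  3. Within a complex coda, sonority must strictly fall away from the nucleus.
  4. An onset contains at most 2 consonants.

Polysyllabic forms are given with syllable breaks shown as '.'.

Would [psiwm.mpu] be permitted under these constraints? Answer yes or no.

no

[psiwm.mpu] — violates constraint 2: contains banned sequence /mp/ → not permitted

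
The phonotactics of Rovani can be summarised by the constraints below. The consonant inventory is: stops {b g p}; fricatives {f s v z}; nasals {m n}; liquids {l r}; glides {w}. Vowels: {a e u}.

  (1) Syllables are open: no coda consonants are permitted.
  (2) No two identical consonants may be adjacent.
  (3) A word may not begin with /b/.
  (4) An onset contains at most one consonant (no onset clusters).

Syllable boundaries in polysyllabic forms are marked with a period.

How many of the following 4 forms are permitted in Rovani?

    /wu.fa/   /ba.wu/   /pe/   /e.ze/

/wu.fa/ — σ1 onset /w/, coda /∅/ ok; σ2 onset /f/, coda /∅/ ok → permitted
/ba.wu/ — violates constraint 3: word begins with /b/ → not permitted
/pe/ — σ1 onset /p/, coda /∅/ ok → permitted
/e.ze/ — σ1 onset /∅/, coda /∅/ ok; σ2 onset /z/, coda /∅/ ok → permitted
Permitted: /wu.fa/, /pe/, /e.ze/ → 3.

3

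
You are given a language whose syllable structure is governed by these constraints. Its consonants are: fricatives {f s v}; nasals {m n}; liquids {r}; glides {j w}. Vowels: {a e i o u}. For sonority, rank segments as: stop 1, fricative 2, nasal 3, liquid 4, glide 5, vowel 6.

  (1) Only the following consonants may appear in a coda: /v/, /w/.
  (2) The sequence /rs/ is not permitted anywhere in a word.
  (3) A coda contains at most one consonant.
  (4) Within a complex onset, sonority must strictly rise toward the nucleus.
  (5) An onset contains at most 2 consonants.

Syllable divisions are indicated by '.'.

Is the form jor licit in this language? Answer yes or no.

jor — violates constraint 1: syllable 1 coda contains /r/, which is not a licensed coda consonant → illicit

no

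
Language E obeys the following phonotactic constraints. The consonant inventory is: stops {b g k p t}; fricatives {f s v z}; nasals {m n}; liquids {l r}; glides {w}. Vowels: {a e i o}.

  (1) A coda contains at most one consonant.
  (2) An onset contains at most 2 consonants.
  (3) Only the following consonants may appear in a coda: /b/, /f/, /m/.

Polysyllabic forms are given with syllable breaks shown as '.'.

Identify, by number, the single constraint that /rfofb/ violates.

1

/rfofb/: syllable 1 coda /fb/ has 2 consonants (> 1).
This is a violation of constraint 1: "A coda contains at most one consonant."
The remaining constraints (2, 3) are satisfied.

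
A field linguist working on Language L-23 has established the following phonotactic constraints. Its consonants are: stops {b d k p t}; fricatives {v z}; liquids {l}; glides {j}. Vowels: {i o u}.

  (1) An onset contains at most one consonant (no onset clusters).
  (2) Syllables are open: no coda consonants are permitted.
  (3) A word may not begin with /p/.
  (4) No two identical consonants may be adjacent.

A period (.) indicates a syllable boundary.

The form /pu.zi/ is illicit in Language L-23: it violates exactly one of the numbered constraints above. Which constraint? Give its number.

3

/pu.zi/: word begins with /p/.
This is a violation of constraint 3: "A word may not begin with /p/."
The remaining constraints (1, 2, 4) are satisfied.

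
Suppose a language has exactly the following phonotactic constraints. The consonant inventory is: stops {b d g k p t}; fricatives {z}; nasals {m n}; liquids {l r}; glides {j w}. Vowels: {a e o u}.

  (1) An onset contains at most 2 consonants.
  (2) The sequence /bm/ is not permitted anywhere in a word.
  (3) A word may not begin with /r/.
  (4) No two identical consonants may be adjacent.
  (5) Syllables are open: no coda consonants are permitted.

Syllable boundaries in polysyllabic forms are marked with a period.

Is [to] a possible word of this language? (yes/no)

[to] — σ1 onset /t/, coda /∅/ ok → phonotactically legal

yes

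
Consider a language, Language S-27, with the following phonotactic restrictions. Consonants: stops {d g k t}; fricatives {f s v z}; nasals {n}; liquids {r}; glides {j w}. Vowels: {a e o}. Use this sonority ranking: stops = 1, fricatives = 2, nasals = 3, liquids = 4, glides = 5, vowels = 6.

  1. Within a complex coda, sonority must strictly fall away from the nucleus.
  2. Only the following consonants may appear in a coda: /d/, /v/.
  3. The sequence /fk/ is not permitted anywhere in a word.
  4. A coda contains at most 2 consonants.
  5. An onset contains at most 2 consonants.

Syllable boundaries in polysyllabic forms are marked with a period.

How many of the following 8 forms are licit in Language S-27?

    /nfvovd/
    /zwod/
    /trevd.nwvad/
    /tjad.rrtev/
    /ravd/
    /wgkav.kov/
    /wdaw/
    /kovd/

/nfvovd/ — violates constraint 5: syllable 1 onset /nfv/ has 3 consonants (> 2) → illicit
/zwod/ — σ1 onset /zw/ (2C), coda /d/ ok → licit
/trevd.nwvad/ — violates constraint 5: syllable 2 onset /nwv/ has 3 consonants (> 2) → illicit
/tjad.rrtev/ — violates constraint 5: syllable 2 onset /rrt/ has 3 consonants (> 2) → illicit
/ravd/ — σ1 onset /r/, coda /vd/ (2→1 falls) ok → licit
/wgkav.kov/ — violates constraint 5: syllable 1 onset /wgk/ has 3 consonants (> 2) → illicit
/wdaw/ — violates constraint 2: syllable 1 coda contains /w/, which is not a licensed coda consonant → illicit
/kovd/ — σ1 onset /k/, coda /vd/ (2→1 falls) ok → licit
Licit: /zwod/, /ravd/, /kovd/ → 3.

3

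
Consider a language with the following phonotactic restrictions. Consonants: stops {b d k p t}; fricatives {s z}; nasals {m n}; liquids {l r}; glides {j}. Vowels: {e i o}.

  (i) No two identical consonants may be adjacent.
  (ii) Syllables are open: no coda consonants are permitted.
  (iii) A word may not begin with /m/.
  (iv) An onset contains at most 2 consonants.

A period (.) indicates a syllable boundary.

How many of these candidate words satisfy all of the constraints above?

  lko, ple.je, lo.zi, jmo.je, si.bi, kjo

lko — σ1 onset /lk/ (2C), coda /∅/ ok → phonotactically legal
ple.je — σ1 onset /pl/ (2C), coda /∅/ ok; σ2 onset /j/, coda /∅/ ok → phonotactically legal
lo.zi — σ1 onset /l/, coda /∅/ ok; σ2 onset /z/, coda /∅/ ok → phonotactically legal
jmo.je — σ1 onset /jm/ (2C), coda /∅/ ok; σ2 onset /j/, coda /∅/ ok → phonotactically legal
si.bi — σ1 onset /s/, coda /∅/ ok; σ2 onset /b/, coda /∅/ ok → phonotactically legal
kjo — σ1 onset /kj/ (2C), coda /∅/ ok → phonotactically legal
Phonotactically legal: lko, ple.je, lo.zi, jmo.je, si.bi, kjo → 6.

6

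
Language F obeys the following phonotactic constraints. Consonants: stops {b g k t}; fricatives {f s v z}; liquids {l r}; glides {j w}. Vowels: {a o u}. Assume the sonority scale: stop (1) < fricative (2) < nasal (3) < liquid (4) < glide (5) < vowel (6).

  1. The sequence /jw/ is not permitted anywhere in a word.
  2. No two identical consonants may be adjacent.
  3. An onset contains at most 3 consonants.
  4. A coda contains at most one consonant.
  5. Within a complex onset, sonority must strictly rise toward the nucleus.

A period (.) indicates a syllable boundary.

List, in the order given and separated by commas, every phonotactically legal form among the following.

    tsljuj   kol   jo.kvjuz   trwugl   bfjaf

tsljuj — violates constraint 3: syllable 1 onset /tslj/ has 4 consonants (> 3) → phonotactically illegal
kol — σ1 onset /k/, coda /l/ ok → phonotactically legal
jo.kvjuz — σ1 onset /j/, coda /∅/ ok; σ2 onset /kvj/ (1→2→5 rises), coda /z/ ok → phonotactically legal
trwugl — violates constraint 4: syllable 1 coda /gl/ has 2 consonants (> 1) → phonotactically illegal
bfjaf — σ1 onset /bfj/ (1→2→5 rises), coda /f/ ok → phonotactically legal

kol, jo.kvjuz, bfjaf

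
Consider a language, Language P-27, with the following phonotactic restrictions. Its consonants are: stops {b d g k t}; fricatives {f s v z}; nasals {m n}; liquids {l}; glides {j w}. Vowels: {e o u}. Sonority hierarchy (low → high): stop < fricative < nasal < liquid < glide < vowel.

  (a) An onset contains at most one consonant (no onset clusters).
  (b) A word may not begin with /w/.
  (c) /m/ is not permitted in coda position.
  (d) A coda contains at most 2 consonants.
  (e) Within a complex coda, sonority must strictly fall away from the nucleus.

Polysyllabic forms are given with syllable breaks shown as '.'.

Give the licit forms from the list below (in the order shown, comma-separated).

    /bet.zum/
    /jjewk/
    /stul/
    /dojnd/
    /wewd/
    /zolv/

/bet.zum/ — violates constraint (c): syllable 2 coda contains /m/ → illicit
/jjewk/ — violates constraint (a): syllable 1 onset /jj/ has 2 consonants (> 1) → illicit
/stul/ — violates constraint (a): syllable 1 onset /st/ has 2 consonants (> 1) → illicit
/dojnd/ — violates constraint (d): syllable 1 coda /jnd/ has 3 consonants (> 2) → illicit
/wewd/ — violates constraint (b): word begins with /w/ → illicit
/zolv/ — σ1 onset /z/, coda /lv/ (4→2 falls) ok → licit

/zolv/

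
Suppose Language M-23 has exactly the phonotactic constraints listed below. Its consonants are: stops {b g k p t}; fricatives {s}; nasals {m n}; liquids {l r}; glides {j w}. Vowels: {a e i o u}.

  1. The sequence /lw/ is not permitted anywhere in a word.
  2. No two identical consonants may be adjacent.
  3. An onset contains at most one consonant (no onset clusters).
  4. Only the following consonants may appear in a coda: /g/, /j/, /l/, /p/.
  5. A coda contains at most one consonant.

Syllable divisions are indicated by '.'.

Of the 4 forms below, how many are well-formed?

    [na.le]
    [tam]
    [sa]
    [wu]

3

[na.le] — σ1 onset /n/, coda /∅/ ok; σ2 onset /l/, coda /∅/ ok → well-formed
[tam] — violates constraint 4: syllable 1 coda contains /m/, which is not a licensed coda consonant → ill-formed
[sa] — σ1 onset /s/, coda /∅/ ok → well-formed
[wu] — σ1 onset /w/, coda /∅/ ok → well-formed
Well-formed: [na.le], [sa], [wu] → 3.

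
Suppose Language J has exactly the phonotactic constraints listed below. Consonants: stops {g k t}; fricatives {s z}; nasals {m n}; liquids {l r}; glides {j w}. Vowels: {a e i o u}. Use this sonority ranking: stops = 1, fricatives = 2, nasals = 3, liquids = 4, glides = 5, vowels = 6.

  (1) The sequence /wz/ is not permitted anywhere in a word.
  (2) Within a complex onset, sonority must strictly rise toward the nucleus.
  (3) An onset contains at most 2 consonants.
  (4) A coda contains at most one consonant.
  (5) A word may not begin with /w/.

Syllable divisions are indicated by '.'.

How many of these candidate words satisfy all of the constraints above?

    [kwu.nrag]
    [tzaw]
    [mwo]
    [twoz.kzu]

4

[kwu.nrag] — σ1 onset /kw/ (1→5 rises), coda /∅/ ok; σ2 onset /nr/ (3→4 rises), coda /g/ ok → licit
[tzaw] — σ1 onset /tz/ (1→2 rises), coda /w/ ok → licit
[mwo] — σ1 onset /mw/ (3→5 rises), coda /∅/ ok → licit
[twoz.kzu] — σ1 onset /tw/ (1→5 rises), coda /z/ ok; σ2 onset /kz/ (1→2 rises), coda /∅/ ok → licit
Licit: [kwu.nrag], [tzaw], [mwo], [twoz.kzu] → 4.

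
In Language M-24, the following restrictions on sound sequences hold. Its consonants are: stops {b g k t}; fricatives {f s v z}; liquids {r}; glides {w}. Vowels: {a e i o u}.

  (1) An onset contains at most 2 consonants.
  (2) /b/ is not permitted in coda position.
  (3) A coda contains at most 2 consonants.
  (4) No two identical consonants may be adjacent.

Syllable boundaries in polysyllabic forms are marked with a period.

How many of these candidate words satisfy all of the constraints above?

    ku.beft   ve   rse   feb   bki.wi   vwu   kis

6

ku.beft — σ1 onset /k/, coda /∅/ ok; σ2 onset /b/, coda /ft/ (2C) ok → licit
ve — σ1 onset /v/, coda /∅/ ok → licit
rse — σ1 onset /rs/ (2C), coda /∅/ ok → licit
feb — violates constraint 2: syllable 1 coda contains /b/ → illicit
bki.wi — σ1 onset /bk/ (2C), coda /∅/ ok; σ2 onset /w/, coda /∅/ ok → licit
vwu — σ1 onset /vw/ (2C), coda /∅/ ok → licit
kis — σ1 onset /k/, coda /s/ ok → licit
Licit: ku.beft, ve, rse, bki.wi, vwu, kis → 6.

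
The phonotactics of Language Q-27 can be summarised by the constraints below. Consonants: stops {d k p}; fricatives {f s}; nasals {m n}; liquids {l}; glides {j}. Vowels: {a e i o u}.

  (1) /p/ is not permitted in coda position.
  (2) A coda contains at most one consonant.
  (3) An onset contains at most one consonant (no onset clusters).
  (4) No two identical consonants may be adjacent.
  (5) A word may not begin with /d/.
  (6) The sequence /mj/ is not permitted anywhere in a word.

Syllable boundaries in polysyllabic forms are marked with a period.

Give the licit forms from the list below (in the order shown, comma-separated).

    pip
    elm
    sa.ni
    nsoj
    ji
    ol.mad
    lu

pip — violates constraint 1: syllable 1 coda contains /p/ → illicit
elm — violates constraint 2: syllable 1 coda /lm/ has 2 consonants (> 1) → illicit
sa.ni — σ1 onset /s/, coda /∅/ ok; σ2 onset /n/, coda /∅/ ok → licit
nsoj — violates constraint 3: syllable 1 onset /ns/ has 2 consonants (> 1) → illicit
ji — σ1 onset /j/, coda /∅/ ok → licit
ol.mad — σ1 onset /∅/, coda /l/ ok; σ2 onset /m/, coda /d/ ok → licit
lu — σ1 onset /l/, coda /∅/ ok → licit

sa.ni, ji, ol.mad, lu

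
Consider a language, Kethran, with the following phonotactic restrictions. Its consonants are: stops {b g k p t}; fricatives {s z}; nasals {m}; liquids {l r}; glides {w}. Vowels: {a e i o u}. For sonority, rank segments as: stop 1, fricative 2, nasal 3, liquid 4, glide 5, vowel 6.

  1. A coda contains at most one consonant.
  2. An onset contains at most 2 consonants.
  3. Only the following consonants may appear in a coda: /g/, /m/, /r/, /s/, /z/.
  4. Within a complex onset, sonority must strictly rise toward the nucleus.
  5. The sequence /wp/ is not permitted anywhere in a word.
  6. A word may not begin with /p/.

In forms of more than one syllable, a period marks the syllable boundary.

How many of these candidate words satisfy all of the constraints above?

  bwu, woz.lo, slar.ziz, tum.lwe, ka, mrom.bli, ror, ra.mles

bwu — σ1 onset /bw/ (1→5 rises), coda /∅/ ok → permitted
woz.lo — σ1 onset /w/, coda /z/ ok; σ2 onset /l/, coda /∅/ ok → permitted
slar.ziz — σ1 onset /sl/ (2→4 rises), coda /r/ ok; σ2 onset /z/, coda /z/ ok → permitted
tum.lwe — σ1 onset /t/, coda /m/ ok; σ2 onset /lw/ (4→5 rises), coda /∅/ ok → permitted
ka — σ1 onset /k/, coda /∅/ ok → permitted
mrom.bli — σ1 onset /mr/ (3→4 rises), coda /m/ ok; σ2 onset /bl/ (1→4 rises), coda /∅/ ok → permitted
ror — σ1 onset /r/, coda /r/ ok → permitted
ra.mles — σ1 onset /r/, coda /∅/ ok; σ2 onset /ml/ (3→4 rises), coda /s/ ok → permitted
Permitted: bwu, woz.lo, slar.ziz, tum.lwe, ka, mrom.bli, ror, ra.mles → 8.

8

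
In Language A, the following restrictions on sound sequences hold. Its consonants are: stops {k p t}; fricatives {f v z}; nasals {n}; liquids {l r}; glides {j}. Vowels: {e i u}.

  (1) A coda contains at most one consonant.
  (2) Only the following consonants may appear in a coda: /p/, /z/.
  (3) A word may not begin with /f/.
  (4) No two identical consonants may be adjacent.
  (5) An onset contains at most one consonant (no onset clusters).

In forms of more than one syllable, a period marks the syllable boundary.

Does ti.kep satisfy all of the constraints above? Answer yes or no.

yes

ti.kep — σ1 onset /t/, coda /∅/ ok; σ2 onset /k/, coda /p/ ok → phonotactically legal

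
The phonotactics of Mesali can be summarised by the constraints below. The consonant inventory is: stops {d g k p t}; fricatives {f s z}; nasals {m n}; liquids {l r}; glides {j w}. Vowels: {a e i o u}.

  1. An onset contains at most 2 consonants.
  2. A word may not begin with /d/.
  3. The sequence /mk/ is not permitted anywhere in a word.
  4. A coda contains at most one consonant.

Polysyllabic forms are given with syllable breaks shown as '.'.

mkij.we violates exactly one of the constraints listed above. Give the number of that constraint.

mkij.we: contains banned sequence /mk/.
This is a violation of constraint 3: "The sequence /mk/ is not permitted anywhere in a word."
The remaining constraints (1, 2, 4) are satisfied.

3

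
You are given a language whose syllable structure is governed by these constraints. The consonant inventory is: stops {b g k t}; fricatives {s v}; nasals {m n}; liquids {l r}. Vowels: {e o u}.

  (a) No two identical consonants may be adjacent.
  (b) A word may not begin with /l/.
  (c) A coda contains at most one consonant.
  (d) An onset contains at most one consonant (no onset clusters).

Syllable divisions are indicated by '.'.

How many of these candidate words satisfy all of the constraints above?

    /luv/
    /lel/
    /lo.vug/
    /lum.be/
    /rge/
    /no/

/luv/ — violates constraint (b): word begins with /l/ → illicit
/lel/ — violates constraint (b): word begins with /l/ → illicit
/lo.vug/ — violates constraint (b): word begins with /l/ → illicit
/lum.be/ — violates constraint (b): word begins with /l/ → illicit
/rge/ — violates constraint (d): syllable 1 onset /rg/ has 2 consonants (> 1) → illicit
/no/ — σ1 onset /n/, coda /∅/ ok → licit
Licit: /no/ → 1.

1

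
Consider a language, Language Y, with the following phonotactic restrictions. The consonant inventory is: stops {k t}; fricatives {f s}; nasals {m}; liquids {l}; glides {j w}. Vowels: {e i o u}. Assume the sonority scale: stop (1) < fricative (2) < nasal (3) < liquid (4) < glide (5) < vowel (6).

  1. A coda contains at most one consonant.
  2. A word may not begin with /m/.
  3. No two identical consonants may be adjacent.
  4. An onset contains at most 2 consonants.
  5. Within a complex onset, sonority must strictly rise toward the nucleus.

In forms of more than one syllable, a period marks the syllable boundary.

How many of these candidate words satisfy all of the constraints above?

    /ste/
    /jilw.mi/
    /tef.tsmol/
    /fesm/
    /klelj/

0

/ste/ — violates constraint 5: syllable 1 onset /st/: /s/ (fricative, 2) → /t/ (stop, 1) does not rise → ill-formed
/jilw.mi/ — violates constraint 1: syllable 1 coda /lw/ has 2 consonants (> 1) → ill-formed
/tef.tsmol/ — violates constraint 4: syllable 2 onset /tsm/ has 3 consonants (> 2) → ill-formed
/fesm/ — violates constraint 1: syllable 1 coda /sm/ has 2 consonants (> 1) → ill-formed
/klelj/ — violates constraint 1: syllable 1 coda /lj/ has 2 consonants (> 1) → ill-formed
No form is well-formed → 0.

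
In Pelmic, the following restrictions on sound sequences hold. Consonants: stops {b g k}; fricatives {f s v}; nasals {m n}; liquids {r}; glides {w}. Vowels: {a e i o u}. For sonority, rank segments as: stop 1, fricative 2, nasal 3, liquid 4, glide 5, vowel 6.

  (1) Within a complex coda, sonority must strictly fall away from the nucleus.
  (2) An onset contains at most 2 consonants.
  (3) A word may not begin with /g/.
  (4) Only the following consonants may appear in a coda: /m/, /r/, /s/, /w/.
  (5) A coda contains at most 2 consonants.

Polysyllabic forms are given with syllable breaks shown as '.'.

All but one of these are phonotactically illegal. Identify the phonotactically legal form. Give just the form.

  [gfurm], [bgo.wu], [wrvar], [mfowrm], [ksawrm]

[bgo.wu]

[gfurm] — violates constraint 3: word begins with /g/ → phonotactically illegal
[bgo.wu] — σ1 onset /bg/ (2C), coda /∅/ ok; σ2 onset /w/, coda /∅/ ok → phonotactically legal
[wrvar] — violates constraint 2: syllable 1 onset /wrv/ has 3 consonants (> 2) → phonotactically illegal
[mfowrm] — violates constraint 5: syllable 1 coda /wrm/ has 3 consonants (> 2) → phonotactically illegal
[ksawrm] — violates constraint 5: syllable 1 coda /wrm/ has 3 consonants (> 2) → phonotactically illegal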